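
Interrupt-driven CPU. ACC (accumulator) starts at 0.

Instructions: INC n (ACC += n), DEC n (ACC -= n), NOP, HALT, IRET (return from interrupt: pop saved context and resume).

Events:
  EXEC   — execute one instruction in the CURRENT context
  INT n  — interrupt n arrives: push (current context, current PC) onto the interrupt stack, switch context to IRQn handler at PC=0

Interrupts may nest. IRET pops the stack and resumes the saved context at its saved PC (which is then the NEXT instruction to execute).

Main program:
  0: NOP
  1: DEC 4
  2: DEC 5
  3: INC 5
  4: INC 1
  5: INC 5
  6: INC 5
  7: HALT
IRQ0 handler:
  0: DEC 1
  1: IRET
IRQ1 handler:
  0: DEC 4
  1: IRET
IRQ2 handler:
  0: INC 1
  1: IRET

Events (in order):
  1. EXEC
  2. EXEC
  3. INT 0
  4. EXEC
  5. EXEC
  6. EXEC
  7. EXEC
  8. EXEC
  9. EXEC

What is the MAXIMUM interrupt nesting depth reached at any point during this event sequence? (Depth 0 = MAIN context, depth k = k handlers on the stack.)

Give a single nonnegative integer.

Answer: 1

Derivation:
Event 1 (EXEC): [MAIN] PC=0: NOP [depth=0]
Event 2 (EXEC): [MAIN] PC=1: DEC 4 -> ACC=-4 [depth=0]
Event 3 (INT 0): INT 0 arrives: push (MAIN, PC=2), enter IRQ0 at PC=0 (depth now 1) [depth=1]
Event 4 (EXEC): [IRQ0] PC=0: DEC 1 -> ACC=-5 [depth=1]
Event 5 (EXEC): [IRQ0] PC=1: IRET -> resume MAIN at PC=2 (depth now 0) [depth=0]
Event 6 (EXEC): [MAIN] PC=2: DEC 5 -> ACC=-10 [depth=0]
Event 7 (EXEC): [MAIN] PC=3: INC 5 -> ACC=-5 [depth=0]
Event 8 (EXEC): [MAIN] PC=4: INC 1 -> ACC=-4 [depth=0]
Event 9 (EXEC): [MAIN] PC=5: INC 5 -> ACC=1 [depth=0]
Max depth observed: 1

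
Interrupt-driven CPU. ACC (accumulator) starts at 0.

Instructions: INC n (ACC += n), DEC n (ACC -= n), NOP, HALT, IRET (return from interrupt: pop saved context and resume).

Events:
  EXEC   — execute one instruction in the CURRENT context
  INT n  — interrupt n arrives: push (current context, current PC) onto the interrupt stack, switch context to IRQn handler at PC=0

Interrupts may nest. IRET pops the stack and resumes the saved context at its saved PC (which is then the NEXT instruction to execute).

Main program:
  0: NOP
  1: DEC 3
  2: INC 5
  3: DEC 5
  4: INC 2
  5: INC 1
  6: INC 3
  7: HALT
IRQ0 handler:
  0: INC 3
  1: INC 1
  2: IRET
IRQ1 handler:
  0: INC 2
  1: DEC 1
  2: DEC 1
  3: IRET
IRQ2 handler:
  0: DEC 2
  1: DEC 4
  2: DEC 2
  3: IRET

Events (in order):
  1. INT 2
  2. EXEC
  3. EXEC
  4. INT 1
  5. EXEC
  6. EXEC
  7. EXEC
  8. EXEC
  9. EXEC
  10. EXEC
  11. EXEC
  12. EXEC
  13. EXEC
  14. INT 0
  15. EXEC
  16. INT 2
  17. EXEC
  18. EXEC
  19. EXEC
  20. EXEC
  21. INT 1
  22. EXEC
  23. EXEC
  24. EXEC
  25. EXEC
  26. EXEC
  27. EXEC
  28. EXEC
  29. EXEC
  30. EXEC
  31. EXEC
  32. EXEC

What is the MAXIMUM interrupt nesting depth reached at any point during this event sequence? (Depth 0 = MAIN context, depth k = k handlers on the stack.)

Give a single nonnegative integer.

Event 1 (INT 2): INT 2 arrives: push (MAIN, PC=0), enter IRQ2 at PC=0 (depth now 1) [depth=1]
Event 2 (EXEC): [IRQ2] PC=0: DEC 2 -> ACC=-2 [depth=1]
Event 3 (EXEC): [IRQ2] PC=1: DEC 4 -> ACC=-6 [depth=1]
Event 4 (INT 1): INT 1 arrives: push (IRQ2, PC=2), enter IRQ1 at PC=0 (depth now 2) [depth=2]
Event 5 (EXEC): [IRQ1] PC=0: INC 2 -> ACC=-4 [depth=2]
Event 6 (EXEC): [IRQ1] PC=1: DEC 1 -> ACC=-5 [depth=2]
Event 7 (EXEC): [IRQ1] PC=2: DEC 1 -> ACC=-6 [depth=2]
Event 8 (EXEC): [IRQ1] PC=3: IRET -> resume IRQ2 at PC=2 (depth now 1) [depth=1]
Event 9 (EXEC): [IRQ2] PC=2: DEC 2 -> ACC=-8 [depth=1]
Event 10 (EXEC): [IRQ2] PC=3: IRET -> resume MAIN at PC=0 (depth now 0) [depth=0]
Event 11 (EXEC): [MAIN] PC=0: NOP [depth=0]
Event 12 (EXEC): [MAIN] PC=1: DEC 3 -> ACC=-11 [depth=0]
Event 13 (EXEC): [MAIN] PC=2: INC 5 -> ACC=-6 [depth=0]
Event 14 (INT 0): INT 0 arrives: push (MAIN, PC=3), enter IRQ0 at PC=0 (depth now 1) [depth=1]
Event 15 (EXEC): [IRQ0] PC=0: INC 3 -> ACC=-3 [depth=1]
Event 16 (INT 2): INT 2 arrives: push (IRQ0, PC=1), enter IRQ2 at PC=0 (depth now 2) [depth=2]
Event 17 (EXEC): [IRQ2] PC=0: DEC 2 -> ACC=-5 [depth=2]
Event 18 (EXEC): [IRQ2] PC=1: DEC 4 -> ACC=-9 [depth=2]
Event 19 (EXEC): [IRQ2] PC=2: DEC 2 -> ACC=-11 [depth=2]
Event 20 (EXEC): [IRQ2] PC=3: IRET -> resume IRQ0 at PC=1 (depth now 1) [depth=1]
Event 21 (INT 1): INT 1 arrives: push (IRQ0, PC=1), enter IRQ1 at PC=0 (depth now 2) [depth=2]
Event 22 (EXEC): [IRQ1] PC=0: INC 2 -> ACC=-9 [depth=2]
Event 23 (EXEC): [IRQ1] PC=1: DEC 1 -> ACC=-10 [depth=2]
Event 24 (EXEC): [IRQ1] PC=2: DEC 1 -> ACC=-11 [depth=2]
Event 25 (EXEC): [IRQ1] PC=3: IRET -> resume IRQ0 at PC=1 (depth now 1) [depth=1]
Event 26 (EXEC): [IRQ0] PC=1: INC 1 -> ACC=-10 [depth=1]
Event 27 (EXEC): [IRQ0] PC=2: IRET -> resume MAIN at PC=3 (depth now 0) [depth=0]
Event 28 (EXEC): [MAIN] PC=3: DEC 5 -> ACC=-15 [depth=0]
Event 29 (EXEC): [MAIN] PC=4: INC 2 -> ACC=-13 [depth=0]
Event 30 (EXEC): [MAIN] PC=5: INC 1 -> ACC=-12 [depth=0]
Event 31 (EXEC): [MAIN] PC=6: INC 3 -> ACC=-9 [depth=0]
Event 32 (EXEC): [MAIN] PC=7: HALT [depth=0]
Max depth observed: 2

Answer: 2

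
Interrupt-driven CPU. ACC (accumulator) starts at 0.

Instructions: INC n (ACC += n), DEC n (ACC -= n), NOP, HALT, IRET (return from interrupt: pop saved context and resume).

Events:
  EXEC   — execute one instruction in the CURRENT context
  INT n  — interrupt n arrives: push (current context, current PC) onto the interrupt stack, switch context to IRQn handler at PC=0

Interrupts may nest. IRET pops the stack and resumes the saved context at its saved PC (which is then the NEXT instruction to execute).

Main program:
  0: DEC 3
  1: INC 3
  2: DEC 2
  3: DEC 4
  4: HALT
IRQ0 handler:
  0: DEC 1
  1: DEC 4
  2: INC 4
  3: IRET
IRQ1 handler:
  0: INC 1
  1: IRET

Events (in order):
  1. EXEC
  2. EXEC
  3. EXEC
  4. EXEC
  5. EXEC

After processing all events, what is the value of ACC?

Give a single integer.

Event 1 (EXEC): [MAIN] PC=0: DEC 3 -> ACC=-3
Event 2 (EXEC): [MAIN] PC=1: INC 3 -> ACC=0
Event 3 (EXEC): [MAIN] PC=2: DEC 2 -> ACC=-2
Event 4 (EXEC): [MAIN] PC=3: DEC 4 -> ACC=-6
Event 5 (EXEC): [MAIN] PC=4: HALT

Answer: -6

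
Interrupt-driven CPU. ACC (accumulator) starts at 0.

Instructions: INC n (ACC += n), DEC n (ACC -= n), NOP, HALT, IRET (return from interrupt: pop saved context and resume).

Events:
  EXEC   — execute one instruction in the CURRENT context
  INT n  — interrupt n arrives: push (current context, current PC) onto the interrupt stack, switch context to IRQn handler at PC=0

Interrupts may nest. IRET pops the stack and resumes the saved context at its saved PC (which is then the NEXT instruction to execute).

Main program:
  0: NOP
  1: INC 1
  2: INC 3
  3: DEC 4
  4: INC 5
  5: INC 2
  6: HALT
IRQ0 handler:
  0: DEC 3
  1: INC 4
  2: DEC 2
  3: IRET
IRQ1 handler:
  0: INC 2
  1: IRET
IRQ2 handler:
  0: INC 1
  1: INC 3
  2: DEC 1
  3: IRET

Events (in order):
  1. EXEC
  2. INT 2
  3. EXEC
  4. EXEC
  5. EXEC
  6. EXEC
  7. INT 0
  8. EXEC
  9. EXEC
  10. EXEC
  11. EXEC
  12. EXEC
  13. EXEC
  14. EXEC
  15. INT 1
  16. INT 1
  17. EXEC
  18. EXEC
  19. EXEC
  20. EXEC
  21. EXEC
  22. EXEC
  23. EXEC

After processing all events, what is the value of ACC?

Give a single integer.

Event 1 (EXEC): [MAIN] PC=0: NOP
Event 2 (INT 2): INT 2 arrives: push (MAIN, PC=1), enter IRQ2 at PC=0 (depth now 1)
Event 3 (EXEC): [IRQ2] PC=0: INC 1 -> ACC=1
Event 4 (EXEC): [IRQ2] PC=1: INC 3 -> ACC=4
Event 5 (EXEC): [IRQ2] PC=2: DEC 1 -> ACC=3
Event 6 (EXEC): [IRQ2] PC=3: IRET -> resume MAIN at PC=1 (depth now 0)
Event 7 (INT 0): INT 0 arrives: push (MAIN, PC=1), enter IRQ0 at PC=0 (depth now 1)
Event 8 (EXEC): [IRQ0] PC=0: DEC 3 -> ACC=0
Event 9 (EXEC): [IRQ0] PC=1: INC 4 -> ACC=4
Event 10 (EXEC): [IRQ0] PC=2: DEC 2 -> ACC=2
Event 11 (EXEC): [IRQ0] PC=3: IRET -> resume MAIN at PC=1 (depth now 0)
Event 12 (EXEC): [MAIN] PC=1: INC 1 -> ACC=3
Event 13 (EXEC): [MAIN] PC=2: INC 3 -> ACC=6
Event 14 (EXEC): [MAIN] PC=3: DEC 4 -> ACC=2
Event 15 (INT 1): INT 1 arrives: push (MAIN, PC=4), enter IRQ1 at PC=0 (depth now 1)
Event 16 (INT 1): INT 1 arrives: push (IRQ1, PC=0), enter IRQ1 at PC=0 (depth now 2)
Event 17 (EXEC): [IRQ1] PC=0: INC 2 -> ACC=4
Event 18 (EXEC): [IRQ1] PC=1: IRET -> resume IRQ1 at PC=0 (depth now 1)
Event 19 (EXEC): [IRQ1] PC=0: INC 2 -> ACC=6
Event 20 (EXEC): [IRQ1] PC=1: IRET -> resume MAIN at PC=4 (depth now 0)
Event 21 (EXEC): [MAIN] PC=4: INC 5 -> ACC=11
Event 22 (EXEC): [MAIN] PC=5: INC 2 -> ACC=13
Event 23 (EXEC): [MAIN] PC=6: HALT

Answer: 13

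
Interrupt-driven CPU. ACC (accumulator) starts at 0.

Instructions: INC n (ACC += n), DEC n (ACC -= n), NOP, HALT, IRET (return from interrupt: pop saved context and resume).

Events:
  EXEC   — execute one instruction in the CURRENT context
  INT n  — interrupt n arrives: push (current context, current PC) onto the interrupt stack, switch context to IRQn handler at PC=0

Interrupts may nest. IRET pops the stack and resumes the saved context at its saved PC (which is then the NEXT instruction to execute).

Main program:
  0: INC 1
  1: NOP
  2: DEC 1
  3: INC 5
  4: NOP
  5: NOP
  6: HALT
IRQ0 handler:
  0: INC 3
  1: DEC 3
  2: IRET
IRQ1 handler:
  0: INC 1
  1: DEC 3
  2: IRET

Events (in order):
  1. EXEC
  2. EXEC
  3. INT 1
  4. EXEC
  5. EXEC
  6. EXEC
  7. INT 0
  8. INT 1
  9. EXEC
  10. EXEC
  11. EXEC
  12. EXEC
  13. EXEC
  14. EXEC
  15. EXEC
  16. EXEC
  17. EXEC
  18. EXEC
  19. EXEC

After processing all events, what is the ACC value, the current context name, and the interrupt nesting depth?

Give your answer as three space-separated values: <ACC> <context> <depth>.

Event 1 (EXEC): [MAIN] PC=0: INC 1 -> ACC=1
Event 2 (EXEC): [MAIN] PC=1: NOP
Event 3 (INT 1): INT 1 arrives: push (MAIN, PC=2), enter IRQ1 at PC=0 (depth now 1)
Event 4 (EXEC): [IRQ1] PC=0: INC 1 -> ACC=2
Event 5 (EXEC): [IRQ1] PC=1: DEC 3 -> ACC=-1
Event 6 (EXEC): [IRQ1] PC=2: IRET -> resume MAIN at PC=2 (depth now 0)
Event 7 (INT 0): INT 0 arrives: push (MAIN, PC=2), enter IRQ0 at PC=0 (depth now 1)
Event 8 (INT 1): INT 1 arrives: push (IRQ0, PC=0), enter IRQ1 at PC=0 (depth now 2)
Event 9 (EXEC): [IRQ1] PC=0: INC 1 -> ACC=0
Event 10 (EXEC): [IRQ1] PC=1: DEC 3 -> ACC=-3
Event 11 (EXEC): [IRQ1] PC=2: IRET -> resume IRQ0 at PC=0 (depth now 1)
Event 12 (EXEC): [IRQ0] PC=0: INC 3 -> ACC=0
Event 13 (EXEC): [IRQ0] PC=1: DEC 3 -> ACC=-3
Event 14 (EXEC): [IRQ0] PC=2: IRET -> resume MAIN at PC=2 (depth now 0)
Event 15 (EXEC): [MAIN] PC=2: DEC 1 -> ACC=-4
Event 16 (EXEC): [MAIN] PC=3: INC 5 -> ACC=1
Event 17 (EXEC): [MAIN] PC=4: NOP
Event 18 (EXEC): [MAIN] PC=5: NOP
Event 19 (EXEC): [MAIN] PC=6: HALT

Answer: 1 MAIN 0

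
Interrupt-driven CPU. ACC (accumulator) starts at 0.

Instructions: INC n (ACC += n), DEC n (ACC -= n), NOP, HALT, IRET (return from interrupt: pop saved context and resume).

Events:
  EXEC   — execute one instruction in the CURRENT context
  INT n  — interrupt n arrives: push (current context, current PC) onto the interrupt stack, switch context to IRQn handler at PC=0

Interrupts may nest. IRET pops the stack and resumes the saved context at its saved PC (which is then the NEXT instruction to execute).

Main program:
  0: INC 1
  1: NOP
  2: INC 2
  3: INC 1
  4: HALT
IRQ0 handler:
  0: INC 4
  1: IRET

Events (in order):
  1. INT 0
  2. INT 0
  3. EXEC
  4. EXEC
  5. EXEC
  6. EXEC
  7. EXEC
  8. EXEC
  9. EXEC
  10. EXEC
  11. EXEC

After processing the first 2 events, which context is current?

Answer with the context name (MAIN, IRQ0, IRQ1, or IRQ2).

Event 1 (INT 0): INT 0 arrives: push (MAIN, PC=0), enter IRQ0 at PC=0 (depth now 1)
Event 2 (INT 0): INT 0 arrives: push (IRQ0, PC=0), enter IRQ0 at PC=0 (depth now 2)

Answer: IRQ0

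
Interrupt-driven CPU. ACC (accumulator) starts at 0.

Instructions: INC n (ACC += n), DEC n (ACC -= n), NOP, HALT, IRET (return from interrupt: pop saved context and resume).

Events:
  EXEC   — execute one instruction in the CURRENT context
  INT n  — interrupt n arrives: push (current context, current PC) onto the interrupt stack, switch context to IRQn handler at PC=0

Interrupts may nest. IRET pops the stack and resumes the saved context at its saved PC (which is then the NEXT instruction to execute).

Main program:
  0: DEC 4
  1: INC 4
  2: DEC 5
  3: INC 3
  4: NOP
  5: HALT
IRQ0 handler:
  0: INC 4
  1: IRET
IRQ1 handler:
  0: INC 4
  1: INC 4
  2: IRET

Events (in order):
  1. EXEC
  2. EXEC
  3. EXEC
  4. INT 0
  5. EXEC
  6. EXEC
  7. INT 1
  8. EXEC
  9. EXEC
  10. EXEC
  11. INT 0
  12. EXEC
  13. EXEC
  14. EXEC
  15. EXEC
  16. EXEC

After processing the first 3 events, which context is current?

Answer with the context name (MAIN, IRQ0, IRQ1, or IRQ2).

Event 1 (EXEC): [MAIN] PC=0: DEC 4 -> ACC=-4
Event 2 (EXEC): [MAIN] PC=1: INC 4 -> ACC=0
Event 3 (EXEC): [MAIN] PC=2: DEC 5 -> ACC=-5

Answer: MAIN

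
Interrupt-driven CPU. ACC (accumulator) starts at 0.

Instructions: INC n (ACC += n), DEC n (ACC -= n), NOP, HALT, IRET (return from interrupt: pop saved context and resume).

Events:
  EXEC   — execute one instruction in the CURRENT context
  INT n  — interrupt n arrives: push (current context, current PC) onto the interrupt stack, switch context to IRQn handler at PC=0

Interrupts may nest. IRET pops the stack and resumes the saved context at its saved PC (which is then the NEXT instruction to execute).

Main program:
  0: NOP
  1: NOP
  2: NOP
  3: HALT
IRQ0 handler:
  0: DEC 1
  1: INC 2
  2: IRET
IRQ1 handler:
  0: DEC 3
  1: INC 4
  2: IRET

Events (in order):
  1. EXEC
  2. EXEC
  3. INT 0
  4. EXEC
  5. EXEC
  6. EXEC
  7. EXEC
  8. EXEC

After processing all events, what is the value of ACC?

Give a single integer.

Event 1 (EXEC): [MAIN] PC=0: NOP
Event 2 (EXEC): [MAIN] PC=1: NOP
Event 3 (INT 0): INT 0 arrives: push (MAIN, PC=2), enter IRQ0 at PC=0 (depth now 1)
Event 4 (EXEC): [IRQ0] PC=0: DEC 1 -> ACC=-1
Event 5 (EXEC): [IRQ0] PC=1: INC 2 -> ACC=1
Event 6 (EXEC): [IRQ0] PC=2: IRET -> resume MAIN at PC=2 (depth now 0)
Event 7 (EXEC): [MAIN] PC=2: NOP
Event 8 (EXEC): [MAIN] PC=3: HALT

Answer: 1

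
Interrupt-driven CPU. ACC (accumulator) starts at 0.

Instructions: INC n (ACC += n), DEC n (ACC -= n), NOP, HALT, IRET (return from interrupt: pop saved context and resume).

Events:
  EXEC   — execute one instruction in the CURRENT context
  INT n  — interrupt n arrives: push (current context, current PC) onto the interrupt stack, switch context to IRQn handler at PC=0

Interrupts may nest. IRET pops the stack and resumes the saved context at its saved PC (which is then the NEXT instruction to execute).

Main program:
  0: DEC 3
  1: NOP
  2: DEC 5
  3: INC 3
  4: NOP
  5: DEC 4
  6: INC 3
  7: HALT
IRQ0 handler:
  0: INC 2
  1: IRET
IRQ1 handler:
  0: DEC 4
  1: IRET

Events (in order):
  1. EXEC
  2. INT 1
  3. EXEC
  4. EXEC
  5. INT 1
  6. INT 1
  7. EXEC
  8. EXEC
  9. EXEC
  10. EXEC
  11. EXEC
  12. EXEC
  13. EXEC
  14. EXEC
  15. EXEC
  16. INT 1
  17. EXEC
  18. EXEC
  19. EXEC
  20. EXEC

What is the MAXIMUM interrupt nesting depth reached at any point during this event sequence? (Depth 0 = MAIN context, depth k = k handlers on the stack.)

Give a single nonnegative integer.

Answer: 2

Derivation:
Event 1 (EXEC): [MAIN] PC=0: DEC 3 -> ACC=-3 [depth=0]
Event 2 (INT 1): INT 1 arrives: push (MAIN, PC=1), enter IRQ1 at PC=0 (depth now 1) [depth=1]
Event 3 (EXEC): [IRQ1] PC=0: DEC 4 -> ACC=-7 [depth=1]
Event 4 (EXEC): [IRQ1] PC=1: IRET -> resume MAIN at PC=1 (depth now 0) [depth=0]
Event 5 (INT 1): INT 1 arrives: push (MAIN, PC=1), enter IRQ1 at PC=0 (depth now 1) [depth=1]
Event 6 (INT 1): INT 1 arrives: push (IRQ1, PC=0), enter IRQ1 at PC=0 (depth now 2) [depth=2]
Event 7 (EXEC): [IRQ1] PC=0: DEC 4 -> ACC=-11 [depth=2]
Event 8 (EXEC): [IRQ1] PC=1: IRET -> resume IRQ1 at PC=0 (depth now 1) [depth=1]
Event 9 (EXEC): [IRQ1] PC=0: DEC 4 -> ACC=-15 [depth=1]
Event 10 (EXEC): [IRQ1] PC=1: IRET -> resume MAIN at PC=1 (depth now 0) [depth=0]
Event 11 (EXEC): [MAIN] PC=1: NOP [depth=0]
Event 12 (EXEC): [MAIN] PC=2: DEC 5 -> ACC=-20 [depth=0]
Event 13 (EXEC): [MAIN] PC=3: INC 3 -> ACC=-17 [depth=0]
Event 14 (EXEC): [MAIN] PC=4: NOP [depth=0]
Event 15 (EXEC): [MAIN] PC=5: DEC 4 -> ACC=-21 [depth=0]
Event 16 (INT 1): INT 1 arrives: push (MAIN, PC=6), enter IRQ1 at PC=0 (depth now 1) [depth=1]
Event 17 (EXEC): [IRQ1] PC=0: DEC 4 -> ACC=-25 [depth=1]
Event 18 (EXEC): [IRQ1] PC=1: IRET -> resume MAIN at PC=6 (depth now 0) [depth=0]
Event 19 (EXEC): [MAIN] PC=6: INC 3 -> ACC=-22 [depth=0]
Event 20 (EXEC): [MAIN] PC=7: HALT [depth=0]
Max depth observed: 2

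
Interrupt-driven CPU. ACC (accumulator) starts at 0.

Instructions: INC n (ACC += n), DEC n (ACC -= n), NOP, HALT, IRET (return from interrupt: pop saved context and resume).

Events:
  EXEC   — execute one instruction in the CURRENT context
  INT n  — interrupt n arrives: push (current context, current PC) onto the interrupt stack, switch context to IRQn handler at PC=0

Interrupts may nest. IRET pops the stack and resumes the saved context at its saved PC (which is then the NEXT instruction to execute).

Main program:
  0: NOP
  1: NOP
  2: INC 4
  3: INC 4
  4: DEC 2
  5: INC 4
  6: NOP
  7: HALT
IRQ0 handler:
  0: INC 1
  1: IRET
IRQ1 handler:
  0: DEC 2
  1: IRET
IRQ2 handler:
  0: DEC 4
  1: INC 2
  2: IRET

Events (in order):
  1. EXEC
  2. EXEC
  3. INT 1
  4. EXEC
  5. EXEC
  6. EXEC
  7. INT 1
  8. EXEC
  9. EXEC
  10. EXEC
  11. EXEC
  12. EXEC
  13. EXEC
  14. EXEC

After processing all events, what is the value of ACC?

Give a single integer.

Answer: 6

Derivation:
Event 1 (EXEC): [MAIN] PC=0: NOP
Event 2 (EXEC): [MAIN] PC=1: NOP
Event 3 (INT 1): INT 1 arrives: push (MAIN, PC=2), enter IRQ1 at PC=0 (depth now 1)
Event 4 (EXEC): [IRQ1] PC=0: DEC 2 -> ACC=-2
Event 5 (EXEC): [IRQ1] PC=1: IRET -> resume MAIN at PC=2 (depth now 0)
Event 6 (EXEC): [MAIN] PC=2: INC 4 -> ACC=2
Event 7 (INT 1): INT 1 arrives: push (MAIN, PC=3), enter IRQ1 at PC=0 (depth now 1)
Event 8 (EXEC): [IRQ1] PC=0: DEC 2 -> ACC=0
Event 9 (EXEC): [IRQ1] PC=1: IRET -> resume MAIN at PC=3 (depth now 0)
Event 10 (EXEC): [MAIN] PC=3: INC 4 -> ACC=4
Event 11 (EXEC): [MAIN] PC=4: DEC 2 -> ACC=2
Event 12 (EXEC): [MAIN] PC=5: INC 4 -> ACC=6
Event 13 (EXEC): [MAIN] PC=6: NOP
Event 14 (EXEC): [MAIN] PC=7: HALT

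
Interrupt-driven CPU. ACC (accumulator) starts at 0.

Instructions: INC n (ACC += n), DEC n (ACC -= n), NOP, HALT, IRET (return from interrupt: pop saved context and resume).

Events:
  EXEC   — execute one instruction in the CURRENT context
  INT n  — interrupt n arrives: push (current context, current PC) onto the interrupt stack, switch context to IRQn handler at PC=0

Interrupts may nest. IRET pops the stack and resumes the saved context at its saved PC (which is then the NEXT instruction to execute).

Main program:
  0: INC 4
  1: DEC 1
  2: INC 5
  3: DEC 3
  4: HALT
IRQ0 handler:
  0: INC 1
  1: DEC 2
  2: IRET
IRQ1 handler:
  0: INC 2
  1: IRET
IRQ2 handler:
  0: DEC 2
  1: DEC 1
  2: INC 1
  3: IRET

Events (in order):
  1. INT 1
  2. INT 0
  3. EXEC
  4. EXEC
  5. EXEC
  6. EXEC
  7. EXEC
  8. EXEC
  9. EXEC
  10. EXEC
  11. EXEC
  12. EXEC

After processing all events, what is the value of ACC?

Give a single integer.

Answer: 6

Derivation:
Event 1 (INT 1): INT 1 arrives: push (MAIN, PC=0), enter IRQ1 at PC=0 (depth now 1)
Event 2 (INT 0): INT 0 arrives: push (IRQ1, PC=0), enter IRQ0 at PC=0 (depth now 2)
Event 3 (EXEC): [IRQ0] PC=0: INC 1 -> ACC=1
Event 4 (EXEC): [IRQ0] PC=1: DEC 2 -> ACC=-1
Event 5 (EXEC): [IRQ0] PC=2: IRET -> resume IRQ1 at PC=0 (depth now 1)
Event 6 (EXEC): [IRQ1] PC=0: INC 2 -> ACC=1
Event 7 (EXEC): [IRQ1] PC=1: IRET -> resume MAIN at PC=0 (depth now 0)
Event 8 (EXEC): [MAIN] PC=0: INC 4 -> ACC=5
Event 9 (EXEC): [MAIN] PC=1: DEC 1 -> ACC=4
Event 10 (EXEC): [MAIN] PC=2: INC 5 -> ACC=9
Event 11 (EXEC): [MAIN] PC=3: DEC 3 -> ACC=6
Event 12 (EXEC): [MAIN] PC=4: HALT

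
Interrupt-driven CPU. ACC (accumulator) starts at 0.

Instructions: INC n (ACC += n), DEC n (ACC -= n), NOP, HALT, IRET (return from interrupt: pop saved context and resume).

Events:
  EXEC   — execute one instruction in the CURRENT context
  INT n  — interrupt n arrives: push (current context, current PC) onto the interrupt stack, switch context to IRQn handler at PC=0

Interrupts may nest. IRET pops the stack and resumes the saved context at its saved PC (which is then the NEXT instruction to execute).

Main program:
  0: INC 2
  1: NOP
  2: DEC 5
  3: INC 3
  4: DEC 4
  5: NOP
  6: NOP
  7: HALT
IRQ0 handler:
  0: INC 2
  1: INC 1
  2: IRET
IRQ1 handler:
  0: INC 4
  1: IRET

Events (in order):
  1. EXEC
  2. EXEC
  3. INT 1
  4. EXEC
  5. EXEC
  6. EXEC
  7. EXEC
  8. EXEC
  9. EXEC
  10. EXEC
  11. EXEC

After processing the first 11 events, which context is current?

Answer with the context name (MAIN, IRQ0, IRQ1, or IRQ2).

Event 1 (EXEC): [MAIN] PC=0: INC 2 -> ACC=2
Event 2 (EXEC): [MAIN] PC=1: NOP
Event 3 (INT 1): INT 1 arrives: push (MAIN, PC=2), enter IRQ1 at PC=0 (depth now 1)
Event 4 (EXEC): [IRQ1] PC=0: INC 4 -> ACC=6
Event 5 (EXEC): [IRQ1] PC=1: IRET -> resume MAIN at PC=2 (depth now 0)
Event 6 (EXEC): [MAIN] PC=2: DEC 5 -> ACC=1
Event 7 (EXEC): [MAIN] PC=3: INC 3 -> ACC=4
Event 8 (EXEC): [MAIN] PC=4: DEC 4 -> ACC=0
Event 9 (EXEC): [MAIN] PC=5: NOP
Event 10 (EXEC): [MAIN] PC=6: NOP
Event 11 (EXEC): [MAIN] PC=7: HALT

Answer: MAIN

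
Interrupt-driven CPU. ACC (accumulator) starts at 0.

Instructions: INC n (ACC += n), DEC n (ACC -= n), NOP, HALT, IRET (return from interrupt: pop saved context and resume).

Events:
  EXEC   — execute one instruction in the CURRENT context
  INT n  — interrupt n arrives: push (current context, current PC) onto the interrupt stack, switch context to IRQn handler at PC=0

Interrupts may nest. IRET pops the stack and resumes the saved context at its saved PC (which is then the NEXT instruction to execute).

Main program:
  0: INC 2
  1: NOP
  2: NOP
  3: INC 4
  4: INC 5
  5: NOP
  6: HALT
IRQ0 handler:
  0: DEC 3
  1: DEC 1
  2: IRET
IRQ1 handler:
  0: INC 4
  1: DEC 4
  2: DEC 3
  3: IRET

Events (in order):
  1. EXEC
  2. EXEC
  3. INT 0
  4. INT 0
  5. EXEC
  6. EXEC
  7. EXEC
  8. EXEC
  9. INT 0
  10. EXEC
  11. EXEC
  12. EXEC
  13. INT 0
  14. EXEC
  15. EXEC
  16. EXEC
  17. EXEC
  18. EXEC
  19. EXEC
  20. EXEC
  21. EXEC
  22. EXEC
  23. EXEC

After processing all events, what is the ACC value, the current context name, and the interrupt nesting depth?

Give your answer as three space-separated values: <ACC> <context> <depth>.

Event 1 (EXEC): [MAIN] PC=0: INC 2 -> ACC=2
Event 2 (EXEC): [MAIN] PC=1: NOP
Event 3 (INT 0): INT 0 arrives: push (MAIN, PC=2), enter IRQ0 at PC=0 (depth now 1)
Event 4 (INT 0): INT 0 arrives: push (IRQ0, PC=0), enter IRQ0 at PC=0 (depth now 2)
Event 5 (EXEC): [IRQ0] PC=0: DEC 3 -> ACC=-1
Event 6 (EXEC): [IRQ0] PC=1: DEC 1 -> ACC=-2
Event 7 (EXEC): [IRQ0] PC=2: IRET -> resume IRQ0 at PC=0 (depth now 1)
Event 8 (EXEC): [IRQ0] PC=0: DEC 3 -> ACC=-5
Event 9 (INT 0): INT 0 arrives: push (IRQ0, PC=1), enter IRQ0 at PC=0 (depth now 2)
Event 10 (EXEC): [IRQ0] PC=0: DEC 3 -> ACC=-8
Event 11 (EXEC): [IRQ0] PC=1: DEC 1 -> ACC=-9
Event 12 (EXEC): [IRQ0] PC=2: IRET -> resume IRQ0 at PC=1 (depth now 1)
Event 13 (INT 0): INT 0 arrives: push (IRQ0, PC=1), enter IRQ0 at PC=0 (depth now 2)
Event 14 (EXEC): [IRQ0] PC=0: DEC 3 -> ACC=-12
Event 15 (EXEC): [IRQ0] PC=1: DEC 1 -> ACC=-13
Event 16 (EXEC): [IRQ0] PC=2: IRET -> resume IRQ0 at PC=1 (depth now 1)
Event 17 (EXEC): [IRQ0] PC=1: DEC 1 -> ACC=-14
Event 18 (EXEC): [IRQ0] PC=2: IRET -> resume MAIN at PC=2 (depth now 0)
Event 19 (EXEC): [MAIN] PC=2: NOP
Event 20 (EXEC): [MAIN] PC=3: INC 4 -> ACC=-10
Event 21 (EXEC): [MAIN] PC=4: INC 5 -> ACC=-5
Event 22 (EXEC): [MAIN] PC=5: NOP
Event 23 (EXEC): [MAIN] PC=6: HALT

Answer: -5 MAIN 0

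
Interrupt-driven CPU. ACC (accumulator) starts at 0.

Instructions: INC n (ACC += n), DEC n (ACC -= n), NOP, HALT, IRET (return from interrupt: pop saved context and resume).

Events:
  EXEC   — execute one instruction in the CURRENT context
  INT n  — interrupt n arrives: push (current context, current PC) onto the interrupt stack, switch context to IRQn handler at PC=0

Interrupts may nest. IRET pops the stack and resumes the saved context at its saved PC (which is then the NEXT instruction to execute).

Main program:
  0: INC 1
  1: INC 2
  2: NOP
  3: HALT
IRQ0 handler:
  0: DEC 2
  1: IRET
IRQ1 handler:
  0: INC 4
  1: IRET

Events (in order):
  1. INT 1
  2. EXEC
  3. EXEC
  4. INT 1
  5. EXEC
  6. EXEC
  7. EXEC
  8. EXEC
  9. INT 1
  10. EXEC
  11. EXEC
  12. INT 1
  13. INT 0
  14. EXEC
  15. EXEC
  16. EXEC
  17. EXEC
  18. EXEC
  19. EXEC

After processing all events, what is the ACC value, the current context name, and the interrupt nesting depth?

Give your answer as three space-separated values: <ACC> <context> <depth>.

Answer: 17 MAIN 0

Derivation:
Event 1 (INT 1): INT 1 arrives: push (MAIN, PC=0), enter IRQ1 at PC=0 (depth now 1)
Event 2 (EXEC): [IRQ1] PC=0: INC 4 -> ACC=4
Event 3 (EXEC): [IRQ1] PC=1: IRET -> resume MAIN at PC=0 (depth now 0)
Event 4 (INT 1): INT 1 arrives: push (MAIN, PC=0), enter IRQ1 at PC=0 (depth now 1)
Event 5 (EXEC): [IRQ1] PC=0: INC 4 -> ACC=8
Event 6 (EXEC): [IRQ1] PC=1: IRET -> resume MAIN at PC=0 (depth now 0)
Event 7 (EXEC): [MAIN] PC=0: INC 1 -> ACC=9
Event 8 (EXEC): [MAIN] PC=1: INC 2 -> ACC=11
Event 9 (INT 1): INT 1 arrives: push (MAIN, PC=2), enter IRQ1 at PC=0 (depth now 1)
Event 10 (EXEC): [IRQ1] PC=0: INC 4 -> ACC=15
Event 11 (EXEC): [IRQ1] PC=1: IRET -> resume MAIN at PC=2 (depth now 0)
Event 12 (INT 1): INT 1 arrives: push (MAIN, PC=2), enter IRQ1 at PC=0 (depth now 1)
Event 13 (INT 0): INT 0 arrives: push (IRQ1, PC=0), enter IRQ0 at PC=0 (depth now 2)
Event 14 (EXEC): [IRQ0] PC=0: DEC 2 -> ACC=13
Event 15 (EXEC): [IRQ0] PC=1: IRET -> resume IRQ1 at PC=0 (depth now 1)
Event 16 (EXEC): [IRQ1] PC=0: INC 4 -> ACC=17
Event 17 (EXEC): [IRQ1] PC=1: IRET -> resume MAIN at PC=2 (depth now 0)
Event 18 (EXEC): [MAIN] PC=2: NOP
Event 19 (EXEC): [MAIN] PC=3: HALT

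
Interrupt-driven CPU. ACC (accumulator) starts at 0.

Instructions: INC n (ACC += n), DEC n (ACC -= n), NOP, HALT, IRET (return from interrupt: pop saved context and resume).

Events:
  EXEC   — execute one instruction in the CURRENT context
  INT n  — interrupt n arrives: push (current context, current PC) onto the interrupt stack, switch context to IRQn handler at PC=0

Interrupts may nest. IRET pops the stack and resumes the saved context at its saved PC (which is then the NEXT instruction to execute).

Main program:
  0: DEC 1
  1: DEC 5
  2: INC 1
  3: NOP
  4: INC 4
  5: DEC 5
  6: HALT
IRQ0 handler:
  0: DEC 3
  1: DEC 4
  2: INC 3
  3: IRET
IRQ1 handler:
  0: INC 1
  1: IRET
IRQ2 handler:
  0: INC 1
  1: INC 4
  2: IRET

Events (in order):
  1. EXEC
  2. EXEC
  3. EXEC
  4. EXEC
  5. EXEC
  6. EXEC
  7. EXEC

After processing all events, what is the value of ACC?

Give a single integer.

Answer: -6

Derivation:
Event 1 (EXEC): [MAIN] PC=0: DEC 1 -> ACC=-1
Event 2 (EXEC): [MAIN] PC=1: DEC 5 -> ACC=-6
Event 3 (EXEC): [MAIN] PC=2: INC 1 -> ACC=-5
Event 4 (EXEC): [MAIN] PC=3: NOP
Event 5 (EXEC): [MAIN] PC=4: INC 4 -> ACC=-1
Event 6 (EXEC): [MAIN] PC=5: DEC 5 -> ACC=-6
Event 7 (EXEC): [MAIN] PC=6: HALT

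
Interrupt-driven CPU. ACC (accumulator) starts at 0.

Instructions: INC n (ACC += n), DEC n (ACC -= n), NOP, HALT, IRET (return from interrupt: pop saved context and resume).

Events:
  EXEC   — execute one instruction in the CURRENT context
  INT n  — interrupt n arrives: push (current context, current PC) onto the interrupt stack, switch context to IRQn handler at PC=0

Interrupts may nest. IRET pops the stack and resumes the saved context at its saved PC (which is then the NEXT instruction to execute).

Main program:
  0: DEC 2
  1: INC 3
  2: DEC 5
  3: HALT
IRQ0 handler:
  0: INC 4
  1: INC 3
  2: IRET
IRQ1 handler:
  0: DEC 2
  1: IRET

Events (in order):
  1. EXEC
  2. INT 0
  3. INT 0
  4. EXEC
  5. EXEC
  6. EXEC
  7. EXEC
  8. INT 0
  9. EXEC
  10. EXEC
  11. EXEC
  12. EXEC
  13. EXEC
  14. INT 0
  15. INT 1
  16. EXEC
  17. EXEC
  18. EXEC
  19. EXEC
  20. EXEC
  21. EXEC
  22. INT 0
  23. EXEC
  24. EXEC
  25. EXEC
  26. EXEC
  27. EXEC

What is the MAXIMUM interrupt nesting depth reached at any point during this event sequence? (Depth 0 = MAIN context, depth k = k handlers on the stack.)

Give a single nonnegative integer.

Answer: 2

Derivation:
Event 1 (EXEC): [MAIN] PC=0: DEC 2 -> ACC=-2 [depth=0]
Event 2 (INT 0): INT 0 arrives: push (MAIN, PC=1), enter IRQ0 at PC=0 (depth now 1) [depth=1]
Event 3 (INT 0): INT 0 arrives: push (IRQ0, PC=0), enter IRQ0 at PC=0 (depth now 2) [depth=2]
Event 4 (EXEC): [IRQ0] PC=0: INC 4 -> ACC=2 [depth=2]
Event 5 (EXEC): [IRQ0] PC=1: INC 3 -> ACC=5 [depth=2]
Event 6 (EXEC): [IRQ0] PC=2: IRET -> resume IRQ0 at PC=0 (depth now 1) [depth=1]
Event 7 (EXEC): [IRQ0] PC=0: INC 4 -> ACC=9 [depth=1]
Event 8 (INT 0): INT 0 arrives: push (IRQ0, PC=1), enter IRQ0 at PC=0 (depth now 2) [depth=2]
Event 9 (EXEC): [IRQ0] PC=0: INC 4 -> ACC=13 [depth=2]
Event 10 (EXEC): [IRQ0] PC=1: INC 3 -> ACC=16 [depth=2]
Event 11 (EXEC): [IRQ0] PC=2: IRET -> resume IRQ0 at PC=1 (depth now 1) [depth=1]
Event 12 (EXEC): [IRQ0] PC=1: INC 3 -> ACC=19 [depth=1]
Event 13 (EXEC): [IRQ0] PC=2: IRET -> resume MAIN at PC=1 (depth now 0) [depth=0]
Event 14 (INT 0): INT 0 arrives: push (MAIN, PC=1), enter IRQ0 at PC=0 (depth now 1) [depth=1]
Event 15 (INT 1): INT 1 arrives: push (IRQ0, PC=0), enter IRQ1 at PC=0 (depth now 2) [depth=2]
Event 16 (EXEC): [IRQ1] PC=0: DEC 2 -> ACC=17 [depth=2]
Event 17 (EXEC): [IRQ1] PC=1: IRET -> resume IRQ0 at PC=0 (depth now 1) [depth=1]
Event 18 (EXEC): [IRQ0] PC=0: INC 4 -> ACC=21 [depth=1]
Event 19 (EXEC): [IRQ0] PC=1: INC 3 -> ACC=24 [depth=1]
Event 20 (EXEC): [IRQ0] PC=2: IRET -> resume MAIN at PC=1 (depth now 0) [depth=0]
Event 21 (EXEC): [MAIN] PC=1: INC 3 -> ACC=27 [depth=0]
Event 22 (INT 0): INT 0 arrives: push (MAIN, PC=2), enter IRQ0 at PC=0 (depth now 1) [depth=1]
Event 23 (EXEC): [IRQ0] PC=0: INC 4 -> ACC=31 [depth=1]
Event 24 (EXEC): [IRQ0] PC=1: INC 3 -> ACC=34 [depth=1]
Event 25 (EXEC): [IRQ0] PC=2: IRET -> resume MAIN at PC=2 (depth now 0) [depth=0]
Event 26 (EXEC): [MAIN] PC=2: DEC 5 -> ACC=29 [depth=0]
Event 27 (EXEC): [MAIN] PC=3: HALT [depth=0]
Max depth observed: 2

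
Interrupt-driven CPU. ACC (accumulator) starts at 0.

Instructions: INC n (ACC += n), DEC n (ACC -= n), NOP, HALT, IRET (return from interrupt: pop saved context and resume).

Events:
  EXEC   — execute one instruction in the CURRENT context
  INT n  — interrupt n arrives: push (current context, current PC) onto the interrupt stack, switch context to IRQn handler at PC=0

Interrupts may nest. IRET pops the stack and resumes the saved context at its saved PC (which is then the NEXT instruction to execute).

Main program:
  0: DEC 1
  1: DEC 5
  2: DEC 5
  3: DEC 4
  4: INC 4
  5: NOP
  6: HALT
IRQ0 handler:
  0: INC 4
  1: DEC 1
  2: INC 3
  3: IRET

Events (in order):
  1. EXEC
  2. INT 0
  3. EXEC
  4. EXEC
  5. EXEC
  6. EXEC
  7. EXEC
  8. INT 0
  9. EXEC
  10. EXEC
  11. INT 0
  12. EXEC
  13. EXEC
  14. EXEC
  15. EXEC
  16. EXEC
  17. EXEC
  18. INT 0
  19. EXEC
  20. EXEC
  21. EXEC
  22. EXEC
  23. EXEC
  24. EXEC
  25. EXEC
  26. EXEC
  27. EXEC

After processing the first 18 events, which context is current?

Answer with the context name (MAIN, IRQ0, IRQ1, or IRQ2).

Answer: IRQ0

Derivation:
Event 1 (EXEC): [MAIN] PC=0: DEC 1 -> ACC=-1
Event 2 (INT 0): INT 0 arrives: push (MAIN, PC=1), enter IRQ0 at PC=0 (depth now 1)
Event 3 (EXEC): [IRQ0] PC=0: INC 4 -> ACC=3
Event 4 (EXEC): [IRQ0] PC=1: DEC 1 -> ACC=2
Event 5 (EXEC): [IRQ0] PC=2: INC 3 -> ACC=5
Event 6 (EXEC): [IRQ0] PC=3: IRET -> resume MAIN at PC=1 (depth now 0)
Event 7 (EXEC): [MAIN] PC=1: DEC 5 -> ACC=0
Event 8 (INT 0): INT 0 arrives: push (MAIN, PC=2), enter IRQ0 at PC=0 (depth now 1)
Event 9 (EXEC): [IRQ0] PC=0: INC 4 -> ACC=4
Event 10 (EXEC): [IRQ0] PC=1: DEC 1 -> ACC=3
Event 11 (INT 0): INT 0 arrives: push (IRQ0, PC=2), enter IRQ0 at PC=0 (depth now 2)
Event 12 (EXEC): [IRQ0] PC=0: INC 4 -> ACC=7
Event 13 (EXEC): [IRQ0] PC=1: DEC 1 -> ACC=6
Event 14 (EXEC): [IRQ0] PC=2: INC 3 -> ACC=9
Event 15 (EXEC): [IRQ0] PC=3: IRET -> resume IRQ0 at PC=2 (depth now 1)
Event 16 (EXEC): [IRQ0] PC=2: INC 3 -> ACC=12
Event 17 (EXEC): [IRQ0] PC=3: IRET -> resume MAIN at PC=2 (depth now 0)
Event 18 (INT 0): INT 0 arrives: push (MAIN, PC=2), enter IRQ0 at PC=0 (depth now 1)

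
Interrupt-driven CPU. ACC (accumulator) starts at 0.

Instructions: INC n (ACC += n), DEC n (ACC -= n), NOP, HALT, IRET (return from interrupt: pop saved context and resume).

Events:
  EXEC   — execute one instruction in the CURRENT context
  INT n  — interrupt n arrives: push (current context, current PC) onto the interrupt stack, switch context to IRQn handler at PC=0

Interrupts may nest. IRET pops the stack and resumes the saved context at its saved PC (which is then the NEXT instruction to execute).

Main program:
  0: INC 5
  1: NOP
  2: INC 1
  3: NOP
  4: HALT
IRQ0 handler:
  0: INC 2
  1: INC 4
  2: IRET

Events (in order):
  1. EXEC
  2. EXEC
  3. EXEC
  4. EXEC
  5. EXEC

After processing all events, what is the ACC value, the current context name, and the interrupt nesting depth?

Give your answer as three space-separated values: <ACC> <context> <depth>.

Answer: 6 MAIN 0

Derivation:
Event 1 (EXEC): [MAIN] PC=0: INC 5 -> ACC=5
Event 2 (EXEC): [MAIN] PC=1: NOP
Event 3 (EXEC): [MAIN] PC=2: INC 1 -> ACC=6
Event 4 (EXEC): [MAIN] PC=3: NOP
Event 5 (EXEC): [MAIN] PC=4: HALT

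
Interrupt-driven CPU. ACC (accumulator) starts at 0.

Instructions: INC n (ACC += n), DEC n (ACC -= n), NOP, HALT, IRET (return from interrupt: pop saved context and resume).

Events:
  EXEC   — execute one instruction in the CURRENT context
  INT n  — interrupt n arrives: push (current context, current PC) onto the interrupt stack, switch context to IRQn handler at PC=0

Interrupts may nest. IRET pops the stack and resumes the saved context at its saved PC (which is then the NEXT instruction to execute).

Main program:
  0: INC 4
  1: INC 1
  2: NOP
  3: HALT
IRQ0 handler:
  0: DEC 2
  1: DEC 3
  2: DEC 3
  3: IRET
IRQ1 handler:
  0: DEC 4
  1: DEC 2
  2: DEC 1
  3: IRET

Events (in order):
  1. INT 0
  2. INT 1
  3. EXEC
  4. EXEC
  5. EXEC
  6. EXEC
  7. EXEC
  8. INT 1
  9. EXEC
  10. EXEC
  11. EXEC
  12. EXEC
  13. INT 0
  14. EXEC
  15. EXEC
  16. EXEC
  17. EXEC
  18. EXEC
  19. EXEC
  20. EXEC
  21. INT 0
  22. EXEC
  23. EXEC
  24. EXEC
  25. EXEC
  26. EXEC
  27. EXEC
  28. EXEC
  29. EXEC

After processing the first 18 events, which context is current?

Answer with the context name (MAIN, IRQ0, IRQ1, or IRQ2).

Event 1 (INT 0): INT 0 arrives: push (MAIN, PC=0), enter IRQ0 at PC=0 (depth now 1)
Event 2 (INT 1): INT 1 arrives: push (IRQ0, PC=0), enter IRQ1 at PC=0 (depth now 2)
Event 3 (EXEC): [IRQ1] PC=0: DEC 4 -> ACC=-4
Event 4 (EXEC): [IRQ1] PC=1: DEC 2 -> ACC=-6
Event 5 (EXEC): [IRQ1] PC=2: DEC 1 -> ACC=-7
Event 6 (EXEC): [IRQ1] PC=3: IRET -> resume IRQ0 at PC=0 (depth now 1)
Event 7 (EXEC): [IRQ0] PC=0: DEC 2 -> ACC=-9
Event 8 (INT 1): INT 1 arrives: push (IRQ0, PC=1), enter IRQ1 at PC=0 (depth now 2)
Event 9 (EXEC): [IRQ1] PC=0: DEC 4 -> ACC=-13
Event 10 (EXEC): [IRQ1] PC=1: DEC 2 -> ACC=-15
Event 11 (EXEC): [IRQ1] PC=2: DEC 1 -> ACC=-16
Event 12 (EXEC): [IRQ1] PC=3: IRET -> resume IRQ0 at PC=1 (depth now 1)
Event 13 (INT 0): INT 0 arrives: push (IRQ0, PC=1), enter IRQ0 at PC=0 (depth now 2)
Event 14 (EXEC): [IRQ0] PC=0: DEC 2 -> ACC=-18
Event 15 (EXEC): [IRQ0] PC=1: DEC 3 -> ACC=-21
Event 16 (EXEC): [IRQ0] PC=2: DEC 3 -> ACC=-24
Event 17 (EXEC): [IRQ0] PC=3: IRET -> resume IRQ0 at PC=1 (depth now 1)
Event 18 (EXEC): [IRQ0] PC=1: DEC 3 -> ACC=-27

Answer: IRQ0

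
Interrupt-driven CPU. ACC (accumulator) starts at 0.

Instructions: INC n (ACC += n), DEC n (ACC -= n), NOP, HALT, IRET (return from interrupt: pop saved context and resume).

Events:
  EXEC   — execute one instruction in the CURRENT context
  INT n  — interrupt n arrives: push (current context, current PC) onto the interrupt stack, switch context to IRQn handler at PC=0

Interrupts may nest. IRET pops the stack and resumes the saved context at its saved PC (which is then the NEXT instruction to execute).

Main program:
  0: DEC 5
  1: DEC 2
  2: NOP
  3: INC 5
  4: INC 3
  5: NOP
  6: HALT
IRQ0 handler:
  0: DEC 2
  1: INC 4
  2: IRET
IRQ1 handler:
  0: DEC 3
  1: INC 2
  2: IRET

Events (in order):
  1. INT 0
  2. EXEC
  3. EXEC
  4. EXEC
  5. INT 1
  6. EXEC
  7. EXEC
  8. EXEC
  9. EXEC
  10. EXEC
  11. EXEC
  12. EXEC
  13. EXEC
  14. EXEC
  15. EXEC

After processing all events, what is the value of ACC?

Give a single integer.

Event 1 (INT 0): INT 0 arrives: push (MAIN, PC=0), enter IRQ0 at PC=0 (depth now 1)
Event 2 (EXEC): [IRQ0] PC=0: DEC 2 -> ACC=-2
Event 3 (EXEC): [IRQ0] PC=1: INC 4 -> ACC=2
Event 4 (EXEC): [IRQ0] PC=2: IRET -> resume MAIN at PC=0 (depth now 0)
Event 5 (INT 1): INT 1 arrives: push (MAIN, PC=0), enter IRQ1 at PC=0 (depth now 1)
Event 6 (EXEC): [IRQ1] PC=0: DEC 3 -> ACC=-1
Event 7 (EXEC): [IRQ1] PC=1: INC 2 -> ACC=1
Event 8 (EXEC): [IRQ1] PC=2: IRET -> resume MAIN at PC=0 (depth now 0)
Event 9 (EXEC): [MAIN] PC=0: DEC 5 -> ACC=-4
Event 10 (EXEC): [MAIN] PC=1: DEC 2 -> ACC=-6
Event 11 (EXEC): [MAIN] PC=2: NOP
Event 12 (EXEC): [MAIN] PC=3: INC 5 -> ACC=-1
Event 13 (EXEC): [MAIN] PC=4: INC 3 -> ACC=2
Event 14 (EXEC): [MAIN] PC=5: NOP
Event 15 (EXEC): [MAIN] PC=6: HALT

Answer: 2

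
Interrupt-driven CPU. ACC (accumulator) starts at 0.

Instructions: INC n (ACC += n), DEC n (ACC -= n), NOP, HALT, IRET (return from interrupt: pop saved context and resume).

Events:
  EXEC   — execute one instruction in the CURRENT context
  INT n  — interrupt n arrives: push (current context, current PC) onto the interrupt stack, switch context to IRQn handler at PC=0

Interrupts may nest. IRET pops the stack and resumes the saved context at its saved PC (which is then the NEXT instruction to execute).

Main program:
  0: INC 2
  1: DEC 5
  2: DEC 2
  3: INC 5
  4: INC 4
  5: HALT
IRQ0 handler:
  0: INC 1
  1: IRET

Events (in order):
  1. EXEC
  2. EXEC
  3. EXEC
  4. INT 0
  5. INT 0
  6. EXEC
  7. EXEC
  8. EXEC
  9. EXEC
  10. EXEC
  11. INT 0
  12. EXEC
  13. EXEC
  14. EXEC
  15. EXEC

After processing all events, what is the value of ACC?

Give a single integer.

Event 1 (EXEC): [MAIN] PC=0: INC 2 -> ACC=2
Event 2 (EXEC): [MAIN] PC=1: DEC 5 -> ACC=-3
Event 3 (EXEC): [MAIN] PC=2: DEC 2 -> ACC=-5
Event 4 (INT 0): INT 0 arrives: push (MAIN, PC=3), enter IRQ0 at PC=0 (depth now 1)
Event 5 (INT 0): INT 0 arrives: push (IRQ0, PC=0), enter IRQ0 at PC=0 (depth now 2)
Event 6 (EXEC): [IRQ0] PC=0: INC 1 -> ACC=-4
Event 7 (EXEC): [IRQ0] PC=1: IRET -> resume IRQ0 at PC=0 (depth now 1)
Event 8 (EXEC): [IRQ0] PC=0: INC 1 -> ACC=-3
Event 9 (EXEC): [IRQ0] PC=1: IRET -> resume MAIN at PC=3 (depth now 0)
Event 10 (EXEC): [MAIN] PC=3: INC 5 -> ACC=2
Event 11 (INT 0): INT 0 arrives: push (MAIN, PC=4), enter IRQ0 at PC=0 (depth now 1)
Event 12 (EXEC): [IRQ0] PC=0: INC 1 -> ACC=3
Event 13 (EXEC): [IRQ0] PC=1: IRET -> resume MAIN at PC=4 (depth now 0)
Event 14 (EXEC): [MAIN] PC=4: INC 4 -> ACC=7
Event 15 (EXEC): [MAIN] PC=5: HALT

Answer: 7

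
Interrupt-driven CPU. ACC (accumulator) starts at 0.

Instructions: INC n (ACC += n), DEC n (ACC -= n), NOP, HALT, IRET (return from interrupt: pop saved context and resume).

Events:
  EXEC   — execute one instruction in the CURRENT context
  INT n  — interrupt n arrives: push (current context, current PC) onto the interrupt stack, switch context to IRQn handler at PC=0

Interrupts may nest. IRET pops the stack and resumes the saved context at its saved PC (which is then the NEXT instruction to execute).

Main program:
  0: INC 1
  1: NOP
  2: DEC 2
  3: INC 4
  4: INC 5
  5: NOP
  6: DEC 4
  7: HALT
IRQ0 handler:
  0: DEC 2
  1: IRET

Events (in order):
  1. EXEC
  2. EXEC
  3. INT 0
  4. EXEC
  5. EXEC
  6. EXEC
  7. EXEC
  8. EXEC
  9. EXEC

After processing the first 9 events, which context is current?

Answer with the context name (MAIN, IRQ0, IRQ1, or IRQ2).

Event 1 (EXEC): [MAIN] PC=0: INC 1 -> ACC=1
Event 2 (EXEC): [MAIN] PC=1: NOP
Event 3 (INT 0): INT 0 arrives: push (MAIN, PC=2), enter IRQ0 at PC=0 (depth now 1)
Event 4 (EXEC): [IRQ0] PC=0: DEC 2 -> ACC=-1
Event 5 (EXEC): [IRQ0] PC=1: IRET -> resume MAIN at PC=2 (depth now 0)
Event 6 (EXEC): [MAIN] PC=2: DEC 2 -> ACC=-3
Event 7 (EXEC): [MAIN] PC=3: INC 4 -> ACC=1
Event 8 (EXEC): [MAIN] PC=4: INC 5 -> ACC=6
Event 9 (EXEC): [MAIN] PC=5: NOP

Answer: MAIN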